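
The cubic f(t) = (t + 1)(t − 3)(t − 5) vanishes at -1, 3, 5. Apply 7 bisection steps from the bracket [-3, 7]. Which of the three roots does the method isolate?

-1

f(2) = 9 > 0, so the root lies in [-3, 2]
f(-0.5) = 9.625 > 0, so the root lies in [-3, -0.5]
f(-1.75) = -24.046875 < 0, so the root lies in [-1.75, -0.5]
f(-1.125) = -3.1582 < 0, so the root lies in [-1.125, -0.5]
f(-0.8125) = 4.155 > 0, so the root lies in [-1.125, -0.8125]
f(-0.96875) = 0.7403 > 0, so the root lies in [-1.125, -0.96875]
f(-1.046875) = -1.1471 < 0, so the root lies in [-1.046875, -0.96875]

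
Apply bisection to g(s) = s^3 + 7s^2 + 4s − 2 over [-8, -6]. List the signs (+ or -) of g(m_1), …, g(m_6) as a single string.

--+-+-

g(-7) = -30 < 0, so the root lies in [-7, -6]
g(-6.5) = -6.875 < 0, so the root lies in [-6.5, -6]
g(-6.25) = 2.296875 > 0, so the root lies in [-6.5, -6.25]
g(-6.375) = -2.0996 < 0, so the root lies in [-6.375, -6.25]
g(-6.3125) = 0.1453 > 0, so the root lies in [-6.375, -6.3125]
g(-6.34375) = -0.9654 < 0, so the root lies in [-6.34375, -6.3125]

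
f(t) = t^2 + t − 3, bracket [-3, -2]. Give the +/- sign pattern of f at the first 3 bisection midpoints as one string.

f(-2.5) = 0.75 > 0, so the root lies in [-2.5, -2]
f(-2.25) = -0.1875 < 0, so the root lies in [-2.5, -2.25]
f(-2.375) = 0.265625 > 0, so the root lies in [-2.375, -2.25]

+-+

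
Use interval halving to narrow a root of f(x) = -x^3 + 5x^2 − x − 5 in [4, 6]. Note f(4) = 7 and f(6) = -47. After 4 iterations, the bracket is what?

midpoint 5: f = -10 < 0 → [4, 5]
midpoint 4.5: f = 0.625 > 0 → [4.5, 5]
midpoint 4.75: f = -4.109375 < 0 → [4.5, 4.75]
midpoint 4.625: f = -1.6035 < 0 → [4.5, 4.625]

[4.5, 4.625]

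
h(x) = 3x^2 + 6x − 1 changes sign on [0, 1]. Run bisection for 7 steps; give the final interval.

[0.1484375, 0.15625]

h(0.5) = 2.75 > 0, so the root lies in [0, 0.5]
h(0.25) = 0.6875 > 0, so the root lies in [0, 0.25]
h(0.125) = -0.203125 < 0, so the root lies in [0.125, 0.25]
h(0.1875) = 0.2305 > 0, so the root lies in [0.125, 0.1875]
h(0.15625) = 0.0107 > 0, so the root lies in [0.125, 0.15625]
h(0.140625) = -0.0969 < 0, so the root lies in [0.140625, 0.15625]
h(0.1484375) = -0.0433 < 0, so the root lies in [0.1484375, 0.15625]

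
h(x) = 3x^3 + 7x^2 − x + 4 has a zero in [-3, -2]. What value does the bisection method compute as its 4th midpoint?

m = -2.5, h(m) = 3.375 (+); new bracket [-3, -2.5]
m = -2.75, h(m) = -2.703125 (−); new bracket [-2.75, -2.5]
m = -2.625, h(m) = 0.595703 (+); new bracket [-2.75, -2.625]
m = -2.6875, h(m) = -0.9866 (−); new bracket [-2.6875, -2.625]

-2.6875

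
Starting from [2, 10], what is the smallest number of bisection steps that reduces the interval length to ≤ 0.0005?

14

Width after n steps is 8/2^n. Need 2^n ≥ 8/0.0005 = 16000.
2^13 = 8192 < 16000 ≤ 2^14 = 16384, so n = 14.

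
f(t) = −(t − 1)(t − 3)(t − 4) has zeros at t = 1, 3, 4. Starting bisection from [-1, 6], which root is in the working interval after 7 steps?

1

midpoint 2.5: f = -1.125 < 0 → [-1, 2.5]
midpoint 0.75: f = 1.828125 > 0 → [0.75, 2.5]
midpoint 1.625: f = -2.041016 < 0 → [0.75, 1.625]
midpoint 1.1875: f = -0.9558 < 0 → [0.75, 1.1875]
midpoint 0.96875: f = 0.1924 > 0 → [0.96875, 1.1875]
midpoint 1.078125: f = -0.4387 < 0 → [0.96875, 1.078125]
midpoint 1.0234375: f = -0.1379 < 0 → [0.96875, 1.0234375]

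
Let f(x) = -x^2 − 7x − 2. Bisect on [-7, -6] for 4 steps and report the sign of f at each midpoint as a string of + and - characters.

+-++

m = -6.5, f(m) = 1.25 (+); new bracket [-7, -6.5]
m = -6.75, f(m) = -0.3125 (−); new bracket [-6.75, -6.5]
m = -6.625, f(m) = 0.484375 (+); new bracket [-6.75, -6.625]
m = -6.6875, f(m) = 0.0898 (+); new bracket [-6.75, -6.6875]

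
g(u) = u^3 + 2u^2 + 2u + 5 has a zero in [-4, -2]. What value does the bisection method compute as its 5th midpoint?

m = -3, g(m) = -10 (−); new bracket [-3, -2]
m = -2.5, g(m) = -3.125 (−); new bracket [-2.5, -2]
m = -2.25, g(m) = -0.765625 (−); new bracket [-2.25, -2]
m = -2.125, g(m) = 0.1855 (+); new bracket [-2.25, -2.125]
m = -2.1875, g(m) = -0.2722 (−); new bracket [-2.1875, -2.125]

-2.1875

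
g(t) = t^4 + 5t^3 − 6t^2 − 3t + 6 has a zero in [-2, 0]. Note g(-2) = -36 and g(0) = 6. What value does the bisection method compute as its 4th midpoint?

-0.875

midpoint -1: g = -1 < 0 → [-1, 0]
midpoint -0.5: g = 5.4375 > 0 → [-1, -0.5]
midpoint -0.75: g = 3.082031 > 0 → [-1, -0.75]
midpoint -0.875: g = 1.2678 > 0 → [-1, -0.875]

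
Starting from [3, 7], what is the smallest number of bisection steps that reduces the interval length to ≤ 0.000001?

Width after n steps is 4/2^n. Need 2^n ≥ 4/0.000001 = 4000000.
2^21 = 2097152 < 4000000 ≤ 2^22 = 4194304, so n = 22.

22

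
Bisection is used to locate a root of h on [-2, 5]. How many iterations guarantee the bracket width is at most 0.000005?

Width after n steps is 7/2^n. Need 2^n ≥ 7/0.000005 = 1400000.
2^20 = 1048576 < 1400000 ≤ 2^21 = 2097152, so n = 21.

21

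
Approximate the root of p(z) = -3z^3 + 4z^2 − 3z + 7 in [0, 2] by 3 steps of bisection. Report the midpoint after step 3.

p(1) = 5 > 0, so the root lies in [1, 2]
p(1.5) = 1.375 > 0, so the root lies in [1.5, 2]
p(1.75) = -2.078125 < 0, so the root lies in [1.5, 1.75]

1.75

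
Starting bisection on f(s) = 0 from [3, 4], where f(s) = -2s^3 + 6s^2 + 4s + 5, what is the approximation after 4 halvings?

s = 3.5 gives f = 6.75, positive; keep [3.5, 4]
s = 3.75 gives f = -1.09375, negative; keep [3.5, 3.75]
s = 3.625 gives f = 3.074219, positive; keep [3.625, 3.75]
s = 3.6875 gives f = 1.0532, positive; keep [3.6875, 3.75]

3.6875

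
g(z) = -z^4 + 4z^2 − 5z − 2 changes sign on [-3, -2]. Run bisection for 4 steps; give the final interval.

[-2.4375, -2.375]

g(-2.5) = -3.5625 < 0, so the root lies in [-2.5, -2]
g(-2.25) = 3.871094 > 0, so the root lies in [-2.5, -2.25]
g(-2.375) = 0.62085 > 0, so the root lies in [-2.5, -2.375]
g(-2.4375) = -1.3472 < 0, so the root lies in [-2.4375, -2.375]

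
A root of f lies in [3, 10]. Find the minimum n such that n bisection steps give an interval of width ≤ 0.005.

Width after n steps is 7/2^n. Need 2^n ≥ 7/0.005 = 1400.
2^10 = 1024 < 1400 ≤ 2^11 = 2048, so n = 11.

11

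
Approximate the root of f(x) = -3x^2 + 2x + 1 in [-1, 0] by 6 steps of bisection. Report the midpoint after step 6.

-0.328125

f(-0.5) = -0.75 < 0, so the root lies in [-0.5, 0]
f(-0.25) = 0.3125 > 0, so the root lies in [-0.5, -0.25]
f(-0.375) = -0.171875 < 0, so the root lies in [-0.375, -0.25]
f(-0.3125) = 0.082 > 0, so the root lies in [-0.375, -0.3125]
f(-0.34375) = -0.042 < 0, so the root lies in [-0.34375, -0.3125]
f(-0.328125) = 0.0208 > 0, so the root lies in [-0.34375, -0.328125]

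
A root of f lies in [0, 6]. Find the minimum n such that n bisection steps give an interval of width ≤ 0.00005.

17

Width after n steps is 6/2^n. Need 2^n ≥ 6/0.00005 = 120000.
2^16 = 65536 < 120000 ≤ 2^17 = 131072, so n = 17.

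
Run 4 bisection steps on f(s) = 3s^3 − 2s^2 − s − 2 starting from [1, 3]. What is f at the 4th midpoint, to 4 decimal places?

0.6426

s = 2 gives f = 12, positive; keep [1, 2]
s = 1.5 gives f = 2.125, positive; keep [1, 1.5]
s = 1.25 gives f = -0.515625, negative; keep [1.25, 1.5]
s = 1.375 gives f = 0.6426, positive; keep [1.25, 1.375]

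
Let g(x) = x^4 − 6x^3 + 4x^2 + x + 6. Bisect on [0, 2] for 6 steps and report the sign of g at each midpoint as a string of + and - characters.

++--+-

x = 1 gives g = 6, positive; keep [1, 2]
x = 1.5 gives g = 1.3125, positive; keep [1.5, 2]
x = 1.75 gives g = -2.777344, negative; keep [1.5, 1.75]
x = 1.625 gives g = -0.5857, negative; keep [1.5, 1.625]
x = 1.5625 gives g = 0.4004, positive; keep [1.5625, 1.625]
x = 1.59375 gives g = -0.0834, negative; keep [1.5625, 1.59375]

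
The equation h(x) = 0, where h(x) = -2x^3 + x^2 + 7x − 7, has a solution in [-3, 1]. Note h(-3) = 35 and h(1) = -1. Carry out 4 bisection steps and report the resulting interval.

x = -1 gives h = -11, negative; keep [-3, -1]
x = -2 gives h = -1, negative; keep [-3, -2]
x = -2.5 gives h = 13, positive; keep [-2.5, -2]
x = -2.25 gives h = 5.0938, positive; keep [-2.25, -2]

[-2.25, -2]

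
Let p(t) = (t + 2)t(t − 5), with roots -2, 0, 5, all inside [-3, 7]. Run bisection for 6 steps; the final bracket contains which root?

t = 2 gives p = -24, negative; keep [2, 7]
t = 4.5 gives p = -14.625, negative; keep [4.5, 7]
t = 5.75 gives p = 33.421875, positive; keep [4.5, 5.75]
t = 5.125 gives p = 4.5645, positive; keep [4.5, 5.125]
t = 4.8125 gives p = -6.1472, negative; keep [4.8125, 5.125]
t = 4.96875 gives p = -1.0821, negative; keep [4.96875, 5.125]

5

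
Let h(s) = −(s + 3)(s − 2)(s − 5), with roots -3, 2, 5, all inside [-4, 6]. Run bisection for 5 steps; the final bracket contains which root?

-3

midpoint 1: h = -16 < 0 → [-4, 1]
midpoint -1.5: h = -34.125 < 0 → [-4, -1.5]
midpoint -2.75: h = -9.203125 < 0 → [-4, -2.75]
midpoint -3.375: h = 16.8809 > 0 → [-3.375, -2.75]
midpoint -3.0625: h = 2.551 > 0 → [-3.0625, -2.75]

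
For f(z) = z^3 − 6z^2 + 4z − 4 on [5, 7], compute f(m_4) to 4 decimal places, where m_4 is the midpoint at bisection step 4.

-0.5566

midpoint 6: f = 20 > 0 → [5, 6]
midpoint 5.5: f = 2.875 > 0 → [5, 5.5]
midpoint 5.25: f = -3.671875 < 0 → [5.25, 5.5]
midpoint 5.375: f = -0.5566 < 0 → [5.375, 5.5]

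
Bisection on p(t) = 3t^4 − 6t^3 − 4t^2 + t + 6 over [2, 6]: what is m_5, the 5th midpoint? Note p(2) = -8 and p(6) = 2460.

2.375

p(4) = 330 > 0, so the root lies in [2, 4]
p(3) = 54 > 0, so the root lies in [2, 3]
p(2.5) = 6.9375 > 0, so the root lies in [2, 2.5]
p(2.25) = -3.457 < 0, so the root lies in [2.25, 2.5]
p(2.375) = 0.8835 > 0, so the root lies in [2.25, 2.375]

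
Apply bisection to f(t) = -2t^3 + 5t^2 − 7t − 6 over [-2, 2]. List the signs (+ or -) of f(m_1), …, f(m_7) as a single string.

m = 0, f(m) = -6 (−); new bracket [-2, 0]
m = -1, f(m) = 8 (+); new bracket [-1, 0]
m = -0.5, f(m) = -1 (−); new bracket [-1, -0.5]
m = -0.75, f(m) = 2.9062 (+); new bracket [-0.75, -0.5]
m = -0.625, f(m) = 0.8164 (+); new bracket [-0.625, -0.5]
m = -0.5625, f(m) = -0.1245 (−); new bracket [-0.625, -0.5625]
m = -0.59375, f(m) = 0.3376 (+); new bracket [-0.59375, -0.5625]

-+-++-+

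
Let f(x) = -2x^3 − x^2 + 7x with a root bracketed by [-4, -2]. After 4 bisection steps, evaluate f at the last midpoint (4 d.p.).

-0.1992

midpoint -3: f = 24 > 0 → [-3, -2]
midpoint -2.5: f = 7.5 > 0 → [-2.5, -2]
midpoint -2.25: f = 1.96875 > 0 → [-2.25, -2]
midpoint -2.125: f = -0.1992 < 0 → [-2.25, -2.125]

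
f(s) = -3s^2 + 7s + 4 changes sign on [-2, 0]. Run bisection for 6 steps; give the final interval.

[-0.5, -0.46875]

s = -1 gives f = -6, negative; keep [-1, 0]
s = -0.5 gives f = -0.25, negative; keep [-0.5, 0]
s = -0.25 gives f = 2.0625, positive; keep [-0.5, -0.25]
s = -0.375 gives f = 0.9531, positive; keep [-0.5, -0.375]
s = -0.4375 gives f = 0.3633, positive; keep [-0.5, -0.4375]
s = -0.46875 gives f = 0.0596, positive; keep [-0.5, -0.46875]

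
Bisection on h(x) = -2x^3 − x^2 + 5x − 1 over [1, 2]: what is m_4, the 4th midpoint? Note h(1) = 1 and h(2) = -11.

h(1.5) = -2.5 < 0, so the root lies in [1, 1.5]
h(1.25) = -0.21875 < 0, so the root lies in [1, 1.25]
h(1.125) = 0.511719 > 0, so the root lies in [1.125, 1.25]
h(1.1875) = 0.1782 > 0, so the root lies in [1.1875, 1.25]

1.1875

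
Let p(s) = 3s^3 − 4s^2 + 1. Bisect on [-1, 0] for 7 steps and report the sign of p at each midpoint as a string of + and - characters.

m = -0.5, p(m) = -0.375 (−); new bracket [-0.5, 0]
m = -0.25, p(m) = 0.703125 (+); new bracket [-0.5, -0.25]
m = -0.375, p(m) = 0.279297 (+); new bracket [-0.5, -0.375]
m = -0.4375, p(m) = -0.0168 (−); new bracket [-0.4375, -0.375]
m = -0.40625, p(m) = 0.1387 (+); new bracket [-0.4375, -0.40625]
m = -0.421875, p(m) = 0.0628 (+); new bracket [-0.4375, -0.421875]
m = -0.4296875, p(m) = 0.0235 (+); new bracket [-0.4375, -0.4296875]

-++-+++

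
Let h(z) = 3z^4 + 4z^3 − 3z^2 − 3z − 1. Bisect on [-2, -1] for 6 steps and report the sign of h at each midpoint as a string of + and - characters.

-+-++-

midpoint -1.5: h = -1.5625 < 0 → [-2, -1.5]
midpoint -1.75: h = 1.761719 > 0 → [-1.75, -1.5]
midpoint -1.625: h = -0.292236 < 0 → [-1.75, -1.625]
midpoint -1.6875: h = 0.6253 > 0 → [-1.6875, -1.625]
midpoint -1.65625: h = 0.1406 > 0 → [-1.65625, -1.625]
midpoint -1.640625: h = -0.0821 < 0 → [-1.65625, -1.640625]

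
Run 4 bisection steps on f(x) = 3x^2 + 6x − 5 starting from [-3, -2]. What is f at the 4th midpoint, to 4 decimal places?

m = -2.5, f(m) = -1.25 (−); new bracket [-3, -2.5]
m = -2.75, f(m) = 1.1875 (+); new bracket [-2.75, -2.5]
m = -2.625, f(m) = -0.078125 (−); new bracket [-2.75, -2.625]
m = -2.6875, f(m) = 0.543 (+); new bracket [-2.6875, -2.625]

0.5430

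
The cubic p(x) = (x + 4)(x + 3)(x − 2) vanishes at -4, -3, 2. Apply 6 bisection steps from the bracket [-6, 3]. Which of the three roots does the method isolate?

2

p(-1.5) = -13.125 < 0, so the root lies in [-1.5, 3]
p(0.75) = -22.265625 < 0, so the root lies in [0.75, 3]
p(1.875) = -3.580078 < 0, so the root lies in [1.875, 3]
p(2.4375) = 15.3142 > 0, so the root lies in [1.875, 2.4375]
p(2.15625) = 4.9599 > 0, so the root lies in [1.875, 2.15625]
p(2.015625) = 0.4714 > 0, so the root lies in [1.875, 2.015625]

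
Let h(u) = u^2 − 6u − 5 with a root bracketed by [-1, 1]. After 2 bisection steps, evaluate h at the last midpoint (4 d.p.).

h(0) = -5 < 0, so the root lies in [-1, 0]
h(-0.5) = -1.75 < 0, so the root lies in [-1, -0.5]

-1.7500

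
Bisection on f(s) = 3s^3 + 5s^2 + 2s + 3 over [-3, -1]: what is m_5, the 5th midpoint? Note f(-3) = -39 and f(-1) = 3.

-1.6875

midpoint -2: f = -5 < 0 → [-2, -1]
midpoint -1.5: f = 1.125 > 0 → [-2, -1.5]
midpoint -1.75: f = -1.265625 < 0 → [-1.75, -1.5]
midpoint -1.625: f = 0.0801 > 0 → [-1.75, -1.625]
midpoint -1.6875: f = -0.553 < 0 → [-1.6875, -1.625]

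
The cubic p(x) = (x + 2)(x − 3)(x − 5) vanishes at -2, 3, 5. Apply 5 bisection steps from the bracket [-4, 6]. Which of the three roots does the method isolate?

-2

x = 1 gives p = 24, positive; keep [-4, 1]
x = -1.5 gives p = 14.625, positive; keep [-4, -1.5]
x = -2.75 gives p = -33.421875, negative; keep [-2.75, -1.5]
x = -2.125 gives p = -4.5645, negative; keep [-2.125, -1.5]
x = -1.8125 gives p = 6.1472, positive; keep [-2.125, -1.8125]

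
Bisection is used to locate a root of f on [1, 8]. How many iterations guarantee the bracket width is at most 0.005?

Width after n steps is 7/2^n. Need 2^n ≥ 7/0.005 = 1400.
2^10 = 1024 < 1400 ≤ 2^11 = 2048, so n = 11.

11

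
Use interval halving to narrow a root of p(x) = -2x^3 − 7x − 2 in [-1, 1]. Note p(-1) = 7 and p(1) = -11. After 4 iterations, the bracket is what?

[-0.375, -0.25]

m = 0, p(m) = -2 (−); new bracket [-1, 0]
m = -0.5, p(m) = 1.75 (+); new bracket [-0.5, 0]
m = -0.25, p(m) = -0.21875 (−); new bracket [-0.5, -0.25]
m = -0.375, p(m) = 0.7305 (+); new bracket [-0.375, -0.25]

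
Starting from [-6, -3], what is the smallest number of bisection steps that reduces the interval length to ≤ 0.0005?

13

Width after n steps is 3/2^n. Need 2^n ≥ 3/0.0005 = 6000.
2^12 = 4096 < 6000 ≤ 2^13 = 8192, so n = 13.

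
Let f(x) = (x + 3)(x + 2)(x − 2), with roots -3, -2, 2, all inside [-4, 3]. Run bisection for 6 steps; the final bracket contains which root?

x = -0.5 gives f = -9.375, negative; keep [-0.5, 3]
x = 1.25 gives f = -10.359375, negative; keep [1.25, 3]
x = 2.125 gives f = 2.642578, positive; keep [1.25, 2.125]
x = 1.6875 gives f = -5.4016, negative; keep [1.6875, 2.125]
x = 1.90625 gives f = -1.7967, negative; keep [1.90625, 2.125]
x = 2.015625 gives f = 0.3147, positive; keep [1.90625, 2.015625]

2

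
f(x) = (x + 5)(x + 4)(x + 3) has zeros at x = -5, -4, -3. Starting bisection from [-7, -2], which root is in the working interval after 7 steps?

-5

x = -4.5 gives f = 0.375, positive; keep [-7, -4.5]
x = -5.75 gives f = -3.609375, negative; keep [-5.75, -4.5]
x = -5.125 gives f = -0.298828, negative; keep [-5.125, -4.5]
x = -4.8125 gives f = 0.2761, positive; keep [-5.125, -4.8125]
x = -4.96875 gives f = 0.0596, positive; keep [-5.125, -4.96875]
x = -5.046875 gives f = -0.1004, negative; keep [-5.046875, -4.96875]
x = -5.0078125 gives f = -0.0158, negative; keep [-5.0078125, -4.96875]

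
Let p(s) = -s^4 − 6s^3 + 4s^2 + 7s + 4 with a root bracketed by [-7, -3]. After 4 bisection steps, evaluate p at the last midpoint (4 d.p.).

55.4648

s = -5 gives p = 194, positive; keep [-7, -5]
s = -6 gives p = 106, positive; keep [-7, -6]
s = -6.5 gives p = -9.8125, negative; keep [-6.5, -6]
s = -6.25 gives p = 55.4648, positive; keep [-6.5, -6.25]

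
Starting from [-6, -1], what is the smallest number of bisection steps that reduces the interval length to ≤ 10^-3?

Width after n steps is 5/2^n. Need 2^n ≥ 5/10^-3 = 5000.
2^12 = 4096 < 5000 ≤ 2^13 = 8192, so n = 13.

13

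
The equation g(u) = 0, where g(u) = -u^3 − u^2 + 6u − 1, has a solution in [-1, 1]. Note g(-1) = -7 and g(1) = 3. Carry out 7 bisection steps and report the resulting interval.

g(0) = -1 < 0, so the root lies in [0, 1]
g(0.5) = 1.625 > 0, so the root lies in [0, 0.5]
g(0.25) = 0.421875 > 0, so the root lies in [0, 0.25]
g(0.125) = -0.2676 < 0, so the root lies in [0.125, 0.25]
g(0.1875) = 0.0833 > 0, so the root lies in [0.125, 0.1875]
g(0.15625) = -0.0907 < 0, so the root lies in [0.15625, 0.1875]
g(0.171875) = -0.0034 < 0, so the root lies in [0.171875, 0.1875]

[0.171875, 0.1875]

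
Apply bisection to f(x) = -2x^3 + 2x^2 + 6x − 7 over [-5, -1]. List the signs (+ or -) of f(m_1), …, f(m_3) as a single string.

m = -3, f(m) = 47 (+); new bracket [-3, -1]
m = -2, f(m) = 5 (+); new bracket [-2, -1]
m = -1.5, f(m) = -4.75 (−); new bracket [-2, -1.5]

++-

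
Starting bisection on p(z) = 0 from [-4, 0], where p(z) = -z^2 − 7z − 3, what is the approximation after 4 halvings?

-0.25

m = -2, p(m) = 7 (+); new bracket [-2, 0]
m = -1, p(m) = 3 (+); new bracket [-1, 0]
m = -0.5, p(m) = 0.25 (+); new bracket [-0.5, 0]
m = -0.25, p(m) = -1.3125 (−); new bracket [-0.5, -0.25]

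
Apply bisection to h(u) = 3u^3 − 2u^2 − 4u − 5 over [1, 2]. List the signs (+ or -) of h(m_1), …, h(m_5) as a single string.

midpoint 1.5: h = -5.375 < 0 → [1.5, 2]
midpoint 1.75: h = -2.046875 < 0 → [1.75, 2]
midpoint 1.875: h = 0.244141 > 0 → [1.75, 1.875]
midpoint 1.8125: h = -0.9573 < 0 → [1.8125, 1.875]
midpoint 1.84375: h = -0.3708 < 0 → [1.84375, 1.875]

--+--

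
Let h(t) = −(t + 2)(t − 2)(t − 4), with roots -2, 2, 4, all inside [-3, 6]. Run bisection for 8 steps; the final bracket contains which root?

-2

midpoint 1.5: h = -4.375 < 0 → [-3, 1.5]
midpoint -0.75: h = -16.328125 < 0 → [-3, -0.75]
midpoint -1.875: h = -2.845703 < 0 → [-3, -1.875]
midpoint -2.4375: h = 12.4978 > 0 → [-2.4375, -1.875]
midpoint -2.15625: h = 3.998 > 0 → [-2.15625, -1.875]
midpoint -2.015625: h = 0.3774 > 0 → [-2.015625, -1.875]
midpoint -1.9453125: h = -1.2828 < 0 → [-2.015625, -1.9453125]
midpoint -1.98046875: h = -0.4649 < 0 → [-2.015625, -1.98046875]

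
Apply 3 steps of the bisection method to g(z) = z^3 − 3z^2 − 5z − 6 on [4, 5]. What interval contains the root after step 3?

[4.375, 4.5]

m = 4.5, g(m) = 1.875 (+); new bracket [4, 4.5]
m = 4.25, g(m) = -4.671875 (−); new bracket [4.25, 4.5]
m = 4.375, g(m) = -1.556641 (−); new bracket [4.375, 4.5]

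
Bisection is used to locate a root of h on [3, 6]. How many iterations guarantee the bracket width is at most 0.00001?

19

Width after n steps is 3/2^n. Need 2^n ≥ 3/0.00001 = 300000.
2^18 = 262144 < 300000 ≤ 2^19 = 524288, so n = 19.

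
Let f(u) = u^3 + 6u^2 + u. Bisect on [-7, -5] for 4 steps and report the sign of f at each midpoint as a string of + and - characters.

m = -6, f(m) = -6 (−); new bracket [-6, -5]
m = -5.5, f(m) = 9.625 (+); new bracket [-6, -5.5]
m = -5.75, f(m) = 2.515625 (+); new bracket [-6, -5.75]
m = -5.875, f(m) = -1.5605 (−); new bracket [-5.875, -5.75]

-++-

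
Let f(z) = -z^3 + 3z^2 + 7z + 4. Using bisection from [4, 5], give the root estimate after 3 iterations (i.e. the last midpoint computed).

4.625

midpoint 4.5: f = 5.125 > 0 → [4.5, 5]
midpoint 4.75: f = -2.234375 < 0 → [4.5, 4.75]
midpoint 4.625: f = 1.615234 > 0 → [4.625, 4.75]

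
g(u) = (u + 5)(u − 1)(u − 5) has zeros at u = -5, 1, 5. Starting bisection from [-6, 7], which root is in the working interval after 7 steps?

g(0.5) = 12.375 > 0, so the root lies in [-6, 0.5]
g(-2.75) = 65.390625 > 0, so the root lies in [-6, -2.75]
g(-4.375) = 31.494141 > 0, so the root lies in [-6, -4.375]
g(-5.1875) = -11.8191 < 0, so the root lies in [-5.1875, -4.375]
g(-4.78125) = 12.3698 > 0, so the root lies in [-5.1875, -4.78125]
g(-4.984375) = 0.9336 > 0, so the root lies in [-5.1875, -4.984375]
g(-5.0859375) = -5.275 < 0, so the root lies in [-5.0859375, -4.984375]

-5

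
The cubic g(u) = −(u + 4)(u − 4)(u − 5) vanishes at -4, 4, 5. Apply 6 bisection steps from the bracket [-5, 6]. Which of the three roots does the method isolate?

m = 0.5, g(m) = -70.875 (−); new bracket [-5, 0.5]
m = -2.25, g(m) = -79.296875 (−); new bracket [-5, -2.25]
m = -3.625, g(m) = -24.662109 (−); new bracket [-5, -3.625]
m = -4.3125, g(m) = 24.1907 (+); new bracket [-4.3125, -3.625]
m = -3.96875, g(m) = -2.2334 (−); new bracket [-4.3125, -3.96875]
m = -4.140625, g(m) = 10.464 (+); new bracket [-4.140625, -3.96875]

-4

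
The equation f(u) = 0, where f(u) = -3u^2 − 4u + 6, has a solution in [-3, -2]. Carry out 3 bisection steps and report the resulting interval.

f(-2.5) = -2.75 < 0, so the root lies in [-2.5, -2]
f(-2.25) = -0.1875 < 0, so the root lies in [-2.25, -2]
f(-2.125) = 0.953125 > 0, so the root lies in [-2.25, -2.125]

[-2.25, -2.125]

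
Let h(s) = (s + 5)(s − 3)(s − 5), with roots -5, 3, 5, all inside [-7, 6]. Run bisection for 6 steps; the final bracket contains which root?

-5

s = -0.5 gives h = 86.625, positive; keep [-7, -0.5]
s = -3.75 gives h = 73.828125, positive; keep [-7, -3.75]
s = -5.375 gives h = -32.583984, negative; keep [-5.375, -3.75]
s = -4.5625 gives h = 31.6384, positive; keep [-5.375, -4.5625]
s = -4.96875 gives h = 2.4825, positive; keep [-5.375, -4.96875]
s = -5.171875 gives h = -14.2868, negative; keep [-5.171875, -4.96875]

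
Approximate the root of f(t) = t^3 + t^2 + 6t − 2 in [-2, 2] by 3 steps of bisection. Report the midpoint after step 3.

0.5

f(0) = -2 < 0, so the root lies in [0, 2]
f(1) = 6 > 0, so the root lies in [0, 1]
f(0.5) = 1.375 > 0, so the root lies in [0, 0.5]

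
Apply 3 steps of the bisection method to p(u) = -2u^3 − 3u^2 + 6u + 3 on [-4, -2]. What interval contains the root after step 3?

midpoint -3: p = 12 > 0 → [-3, -2]
midpoint -2.5: p = 0.5 > 0 → [-2.5, -2]
midpoint -2.25: p = -2.90625 < 0 → [-2.5, -2.25]

[-2.5, -2.25]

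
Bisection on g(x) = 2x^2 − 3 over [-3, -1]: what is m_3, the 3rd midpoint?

g(-2) = 5 > 0, so the root lies in [-2, -1]
g(-1.5) = 1.5 > 0, so the root lies in [-1.5, -1]
g(-1.25) = 0.125 > 0, so the root lies in [-1.25, -1]

-1.25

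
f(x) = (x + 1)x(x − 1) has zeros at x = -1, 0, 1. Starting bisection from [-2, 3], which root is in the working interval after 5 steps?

midpoint 0.5: f = -0.375 < 0 → [0.5, 3]
midpoint 1.75: f = 3.609375 > 0 → [0.5, 1.75]
midpoint 1.125: f = 0.298828 > 0 → [0.5, 1.125]
midpoint 0.8125: f = -0.2761 < 0 → [0.8125, 1.125]
midpoint 0.96875: f = -0.0596 < 0 → [0.96875, 1.125]

1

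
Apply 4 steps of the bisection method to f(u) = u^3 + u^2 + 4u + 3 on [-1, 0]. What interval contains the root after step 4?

[-0.8125, -0.75]

m = -0.5, f(m) = 1.125 (+); new bracket [-1, -0.5]
m = -0.75, f(m) = 0.140625 (+); new bracket [-1, -0.75]
m = -0.875, f(m) = -0.404297 (−); new bracket [-0.875, -0.75]
m = -0.8125, f(m) = -0.1262 (−); new bracket [-0.8125, -0.75]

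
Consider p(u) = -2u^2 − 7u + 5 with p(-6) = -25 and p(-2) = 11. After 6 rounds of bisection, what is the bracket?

m = -4, p(m) = 1 (+); new bracket [-6, -4]
m = -5, p(m) = -10 (−); new bracket [-5, -4]
m = -4.5, p(m) = -4 (−); new bracket [-4.5, -4]
m = -4.25, p(m) = -1.375 (−); new bracket [-4.25, -4]
m = -4.125, p(m) = -0.1562 (−); new bracket [-4.125, -4]
m = -4.0625, p(m) = 0.4297 (+); new bracket [-4.125, -4.0625]

[-4.125, -4.0625]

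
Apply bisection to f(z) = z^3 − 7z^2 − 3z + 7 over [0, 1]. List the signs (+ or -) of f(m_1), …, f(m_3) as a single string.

++-

f(0.5) = 3.875 > 0, so the root lies in [0.5, 1]
f(0.75) = 1.234375 > 0, so the root lies in [0.75, 1]
f(0.875) = -0.314453 < 0, so the root lies in [0.75, 0.875]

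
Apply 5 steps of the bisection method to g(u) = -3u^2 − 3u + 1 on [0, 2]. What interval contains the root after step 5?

midpoint 1: g = -5 < 0 → [0, 1]
midpoint 0.5: g = -1.25 < 0 → [0, 0.5]
midpoint 0.25: g = 0.0625 > 0 → [0.25, 0.5]
midpoint 0.375: g = -0.5469 < 0 → [0.25, 0.375]
midpoint 0.3125: g = -0.2305 < 0 → [0.25, 0.3125]

[0.25, 0.3125]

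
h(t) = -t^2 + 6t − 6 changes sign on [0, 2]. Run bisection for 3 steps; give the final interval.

m = 1, h(m) = -1 (−); new bracket [1, 2]
m = 1.5, h(m) = 0.75 (+); new bracket [1, 1.5]
m = 1.25, h(m) = -0.0625 (−); new bracket [1.25, 1.5]

[1.25, 1.5]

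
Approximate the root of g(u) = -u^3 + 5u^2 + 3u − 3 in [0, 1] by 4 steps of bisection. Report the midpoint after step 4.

0.5625

u = 0.5 gives g = -0.375, negative; keep [0.5, 1]
u = 0.75 gives g = 1.640625, positive; keep [0.5, 0.75]
u = 0.625 gives g = 0.583984, positive; keep [0.5, 0.625]
u = 0.5625 gives g = 0.0916, positive; keep [0.5, 0.5625]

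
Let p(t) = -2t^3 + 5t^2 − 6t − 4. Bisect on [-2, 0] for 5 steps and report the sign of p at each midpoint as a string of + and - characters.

m = -1, p(m) = 9 (+); new bracket [-1, 0]
m = -0.5, p(m) = 0.5 (+); new bracket [-0.5, 0]
m = -0.25, p(m) = -2.15625 (−); new bracket [-0.5, -0.25]
m = -0.375, p(m) = -0.9414 (−); new bracket [-0.5, -0.375]
m = -0.4375, p(m) = -0.2505 (−); new bracket [-0.5, -0.4375]

++---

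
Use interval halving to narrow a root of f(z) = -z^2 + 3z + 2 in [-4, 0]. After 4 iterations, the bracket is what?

midpoint -2: f = -8 < 0 → [-2, 0]
midpoint -1: f = -2 < 0 → [-1, 0]
midpoint -0.5: f = 0.25 > 0 → [-1, -0.5]
midpoint -0.75: f = -0.8125 < 0 → [-0.75, -0.5]

[-0.75, -0.5]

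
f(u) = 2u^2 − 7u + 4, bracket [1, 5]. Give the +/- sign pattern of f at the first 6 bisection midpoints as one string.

f(3) = 1 > 0, so the root lies in [1, 3]
f(2) = -2 < 0, so the root lies in [2, 3]
f(2.5) = -1 < 0, so the root lies in [2.5, 3]
f(2.75) = -0.125 < 0, so the root lies in [2.75, 3]
f(2.875) = 0.4062 > 0, so the root lies in [2.75, 2.875]
f(2.8125) = 0.1328 > 0, so the root lies in [2.75, 2.8125]

+---++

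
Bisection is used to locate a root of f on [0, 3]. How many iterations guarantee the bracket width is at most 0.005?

Width after n steps is 3/2^n. Need 2^n ≥ 3/0.005 = 600.
2^9 = 512 < 600 ≤ 2^10 = 1024, so n = 10.

10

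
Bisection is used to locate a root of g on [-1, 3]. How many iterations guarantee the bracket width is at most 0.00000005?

27

Width after n steps is 4/2^n. Need 2^n ≥ 4/0.00000005 = 80000000.
2^26 = 67108864 < 80000000 ≤ 2^27 = 134217728, so n = 27.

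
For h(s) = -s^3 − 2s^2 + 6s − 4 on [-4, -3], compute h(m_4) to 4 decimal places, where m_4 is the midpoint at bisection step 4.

m = -3.5, h(m) = -6.625 (−); new bracket [-4, -3.5]
m = -3.75, h(m) = -1.890625 (−); new bracket [-4, -3.75]
m = -3.875, h(m) = 0.904297 (+); new bracket [-3.875, -3.75]
m = -3.8125, h(m) = -0.53 (−); new bracket [-3.875, -3.8125]

-0.5300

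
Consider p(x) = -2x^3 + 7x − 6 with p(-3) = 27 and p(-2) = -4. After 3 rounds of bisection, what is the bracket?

[-2.25, -2.125]

p(-2.5) = 7.75 > 0, so the root lies in [-2.5, -2]
p(-2.25) = 1.03125 > 0, so the root lies in [-2.25, -2]
p(-2.125) = -1.683594 < 0, so the root lies in [-2.25, -2.125]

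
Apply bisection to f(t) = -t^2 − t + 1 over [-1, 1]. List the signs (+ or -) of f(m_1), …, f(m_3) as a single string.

midpoint 0: f = 1 > 0 → [0, 1]
midpoint 0.5: f = 0.25 > 0 → [0.5, 1]
midpoint 0.75: f = -0.3125 < 0 → [0.5, 0.75]

++-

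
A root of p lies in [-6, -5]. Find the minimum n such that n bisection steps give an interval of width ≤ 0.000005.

Width after n steps is 1/2^n. Need 2^n ≥ 1/0.000005 = 200000.
2^17 = 131072 < 200000 ≤ 2^18 = 262144, so n = 18.

18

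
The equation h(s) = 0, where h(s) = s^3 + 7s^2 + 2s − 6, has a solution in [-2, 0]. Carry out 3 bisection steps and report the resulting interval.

[-1.25, -1]

midpoint -1: h = -2 < 0 → [-2, -1]
midpoint -1.5: h = 3.375 > 0 → [-1.5, -1]
midpoint -1.25: h = 0.484375 > 0 → [-1.25, -1]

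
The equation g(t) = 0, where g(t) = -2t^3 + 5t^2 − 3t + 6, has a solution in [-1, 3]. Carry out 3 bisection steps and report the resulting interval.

t = 1 gives g = 6, positive; keep [1, 3]
t = 2 gives g = 4, positive; keep [2, 3]
t = 2.5 gives g = -1.5, negative; keep [2, 2.5]

[2, 2.5]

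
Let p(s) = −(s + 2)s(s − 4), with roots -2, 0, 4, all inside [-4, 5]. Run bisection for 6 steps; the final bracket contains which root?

p(0.5) = 4.375 > 0, so the root lies in [0.5, 5]
p(2.75) = 16.328125 > 0, so the root lies in [2.75, 5]
p(3.875) = 2.845703 > 0, so the root lies in [3.875, 5]
p(4.4375) = -12.4978 < 0, so the root lies in [3.875, 4.4375]
p(4.15625) = -3.998 < 0, so the root lies in [3.875, 4.15625]
p(4.015625) = -0.3774 < 0, so the root lies in [3.875, 4.015625]

4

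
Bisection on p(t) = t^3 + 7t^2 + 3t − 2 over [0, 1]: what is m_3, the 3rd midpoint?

0.375

t = 0.5 gives p = 1.375, positive; keep [0, 0.5]
t = 0.25 gives p = -0.796875, negative; keep [0.25, 0.5]
t = 0.375 gives p = 0.162109, positive; keep [0.25, 0.375]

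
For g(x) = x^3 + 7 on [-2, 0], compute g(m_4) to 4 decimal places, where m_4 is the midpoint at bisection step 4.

m = -1, g(m) = 6 (+); new bracket [-2, -1]
m = -1.5, g(m) = 3.625 (+); new bracket [-2, -1.5]
m = -1.75, g(m) = 1.640625 (+); new bracket [-2, -1.75]
m = -1.875, g(m) = 0.4082 (+); new bracket [-2, -1.875]

0.4082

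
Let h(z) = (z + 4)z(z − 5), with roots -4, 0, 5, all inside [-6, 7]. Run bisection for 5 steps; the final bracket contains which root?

5

z = 0.5 gives h = -10.125, negative; keep [0.5, 7]
z = 3.75 gives h = -36.328125, negative; keep [3.75, 7]
z = 5.375 gives h = 18.896484, positive; keep [3.75, 5.375]
z = 4.5625 gives h = -17.0916, negative; keep [4.5625, 5.375]
z = 4.96875 gives h = -1.3926, negative; keep [4.96875, 5.375]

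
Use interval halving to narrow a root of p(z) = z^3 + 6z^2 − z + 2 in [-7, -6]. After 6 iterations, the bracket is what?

[-6.21875, -6.203125]

midpoint -6.5: p = -12.625 < 0 → [-6.5, -6]
midpoint -6.25: p = -1.515625 < 0 → [-6.25, -6]
midpoint -6.125: p = 3.435547 > 0 → [-6.25, -6.125]
midpoint -6.1875: p = 1.009 > 0 → [-6.25, -6.1875]
midpoint -6.21875: p = -0.2409 < 0 → [-6.21875, -6.1875]
midpoint -6.203125: p = 0.3871 > 0 → [-6.21875, -6.203125]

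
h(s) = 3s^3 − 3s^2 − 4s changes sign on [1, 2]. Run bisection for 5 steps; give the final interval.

m = 1.5, h(m) = -2.625 (−); new bracket [1.5, 2]
m = 1.75, h(m) = -0.109375 (−); new bracket [1.75, 2]
m = 1.875, h(m) = 1.728516 (+); new bracket [1.75, 1.875]
m = 1.8125, h(m) = 0.7576 (+); new bracket [1.75, 1.8125]
m = 1.78125, h(m) = 0.3114 (+); new bracket [1.75, 1.78125]

[1.75, 1.78125]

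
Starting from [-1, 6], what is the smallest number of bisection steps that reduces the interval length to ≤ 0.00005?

Width after n steps is 7/2^n. Need 2^n ≥ 7/0.00005 = 140000.
2^17 = 131072 < 140000 ≤ 2^18 = 262144, so n = 18.

18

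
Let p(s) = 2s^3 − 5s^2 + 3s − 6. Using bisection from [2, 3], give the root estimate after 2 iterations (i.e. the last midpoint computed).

s = 2.5 gives p = 1.5, positive; keep [2, 2.5]
s = 2.25 gives p = -1.78125, negative; keep [2.25, 2.5]

2.25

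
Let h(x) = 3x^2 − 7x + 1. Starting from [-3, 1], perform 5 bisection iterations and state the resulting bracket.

x = -1 gives h = 11, positive; keep [-1, 1]
x = 0 gives h = 1, positive; keep [0, 1]
x = 0.5 gives h = -1.75, negative; keep [0, 0.5]
x = 0.25 gives h = -0.5625, negative; keep [0, 0.25]
x = 0.125 gives h = 0.1719, positive; keep [0.125, 0.25]

[0.125, 0.25]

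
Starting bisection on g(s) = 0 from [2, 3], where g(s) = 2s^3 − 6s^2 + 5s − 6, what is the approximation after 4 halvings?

2.4375

g(2.5) = 0.25 > 0, so the root lies in [2, 2.5]
g(2.25) = -2.34375 < 0, so the root lies in [2.25, 2.5]
g(2.375) = -1.175781 < 0, so the root lies in [2.375, 2.5]
g(2.4375) = -0.4966 < 0, so the root lies in [2.4375, 2.5]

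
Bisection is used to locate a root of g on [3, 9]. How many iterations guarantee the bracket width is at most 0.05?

7

Width after n steps is 6/2^n. Need 2^n ≥ 6/0.05 = 120.
2^6 = 64 < 120 ≤ 2^7 = 128, so n = 7.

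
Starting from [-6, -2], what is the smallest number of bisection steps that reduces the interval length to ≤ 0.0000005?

Width after n steps is 4/2^n. Need 2^n ≥ 4/0.0000005 = 8000000.
2^22 = 4194304 < 8000000 ≤ 2^23 = 8388608, so n = 23.

23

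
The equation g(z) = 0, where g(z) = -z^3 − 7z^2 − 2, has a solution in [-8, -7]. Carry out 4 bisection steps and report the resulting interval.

g(-7.5) = 26.125 > 0, so the root lies in [-7.5, -7]
g(-7.25) = 11.140625 > 0, so the root lies in [-7.25, -7]
g(-7.125) = 4.345703 > 0, so the root lies in [-7.125, -7]
g(-7.0625) = 1.1174 > 0, so the root lies in [-7.0625, -7]

[-7.0625, -7]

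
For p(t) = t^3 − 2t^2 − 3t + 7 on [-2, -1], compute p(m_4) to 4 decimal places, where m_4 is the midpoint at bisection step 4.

t = -1.5 gives p = 3.625, positive; keep [-2, -1.5]
t = -1.75 gives p = 0.765625, positive; keep [-2, -1.75]
t = -1.875 gives p = -0.998047, negative; keep [-1.875, -1.75]
t = -1.8125 gives p = -0.0872, negative; keep [-1.8125, -1.75]

-0.0872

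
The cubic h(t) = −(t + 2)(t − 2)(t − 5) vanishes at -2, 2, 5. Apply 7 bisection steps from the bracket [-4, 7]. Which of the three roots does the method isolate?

-2

t = 1.5 gives h = -6.125, negative; keep [-4, 1.5]
t = -1.25 gives h = -15.234375, negative; keep [-4, -1.25]
t = -2.625 gives h = 22.041016, positive; keep [-2.625, -1.25]
t = -1.9375 gives h = -1.7073, negative; keep [-2.625, -1.9375]
t = -2.28125 gives h = 8.7674, positive; keep [-2.28125, -1.9375]
t = -2.109375 gives h = 3.1954, positive; keep [-2.109375, -1.9375]
t = -2.0234375 gives h = 0.6623, positive; keep [-2.0234375, -1.9375]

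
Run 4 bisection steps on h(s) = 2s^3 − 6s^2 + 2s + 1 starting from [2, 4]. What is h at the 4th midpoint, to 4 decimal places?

s = 3 gives h = 7, positive; keep [2, 3]
s = 2.5 gives h = -0.25, negative; keep [2.5, 3]
s = 2.75 gives h = 2.71875, positive; keep [2.5, 2.75]
s = 2.625 gives h = 1.082, positive; keep [2.5, 2.625]

1.0820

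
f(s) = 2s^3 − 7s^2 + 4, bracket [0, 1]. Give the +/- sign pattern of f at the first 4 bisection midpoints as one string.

++-+

s = 0.5 gives f = 2.5, positive; keep [0.5, 1]
s = 0.75 gives f = 0.90625, positive; keep [0.75, 1]
s = 0.875 gives f = -0.019531, negative; keep [0.75, 0.875]
s = 0.8125 gives f = 0.4517, positive; keep [0.8125, 0.875]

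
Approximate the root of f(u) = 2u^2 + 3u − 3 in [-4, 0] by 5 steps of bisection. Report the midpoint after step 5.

-2.125

u = -2 gives f = -1, negative; keep [-4, -2]
u = -3 gives f = 6, positive; keep [-3, -2]
u = -2.5 gives f = 2, positive; keep [-2.5, -2]
u = -2.25 gives f = 0.375, positive; keep [-2.25, -2]
u = -2.125 gives f = -0.3438, negative; keep [-2.25, -2.125]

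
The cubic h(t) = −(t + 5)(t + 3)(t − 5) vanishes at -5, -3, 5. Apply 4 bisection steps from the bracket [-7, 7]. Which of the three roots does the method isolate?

m = 0, h(m) = 75 (+); new bracket [0, 7]
m = 3.5, h(m) = 82.875 (+); new bracket [3.5, 7]
m = 5.25, h(m) = -21.140625 (−); new bracket [3.5, 5.25]
m = 4.375, h(m) = 43.2129 (+); new bracket [4.375, 5.25]

5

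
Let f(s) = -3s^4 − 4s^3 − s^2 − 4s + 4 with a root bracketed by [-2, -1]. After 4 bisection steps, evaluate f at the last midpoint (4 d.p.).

f(-1.5) = 6.0625 > 0, so the root lies in [-2, -1.5]
f(-1.75) = 1.238281 > 0, so the root lies in [-2, -1.75]
f(-1.875) = -2.727295 < 0, so the root lies in [-1.875, -1.75]
f(-1.8125) = -0.5945 < 0, so the root lies in [-1.8125, -1.75]

-0.5945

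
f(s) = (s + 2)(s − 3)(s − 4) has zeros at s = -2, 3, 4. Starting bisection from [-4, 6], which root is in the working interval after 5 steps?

-2

m = 1, f(m) = 18 (+); new bracket [-4, 1]
m = -1.5, f(m) = 12.375 (+); new bracket [-4, -1.5]
m = -2.75, f(m) = -29.109375 (−); new bracket [-2.75, -1.5]
m = -2.125, f(m) = -3.9238 (−); new bracket [-2.125, -1.5]
m = -1.8125, f(m) = 5.2449 (+); new bracket [-2.125, -1.8125]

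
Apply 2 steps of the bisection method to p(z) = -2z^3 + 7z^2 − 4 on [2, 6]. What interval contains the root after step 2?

p(4) = -20 < 0, so the root lies in [2, 4]
p(3) = 5 > 0, so the root lies in [3, 4]

[3, 4]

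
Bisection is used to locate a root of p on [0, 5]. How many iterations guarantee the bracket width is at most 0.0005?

14

Width after n steps is 5/2^n. Need 2^n ≥ 5/0.0005 = 10000.
2^13 = 8192 < 10000 ≤ 2^14 = 16384, so n = 14.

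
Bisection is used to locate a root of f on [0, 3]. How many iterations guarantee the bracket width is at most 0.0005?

Width after n steps is 3/2^n. Need 2^n ≥ 3/0.0005 = 6000.
2^12 = 4096 < 6000 ≤ 2^13 = 8192, so n = 13.

13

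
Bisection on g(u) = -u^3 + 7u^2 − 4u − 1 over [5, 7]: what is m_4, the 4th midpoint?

6.375

g(6) = 11 > 0, so the root lies in [6, 7]
g(6.5) = -5.875 < 0, so the root lies in [6, 6.5]
g(6.25) = 3.296875 > 0, so the root lies in [6.25, 6.5]
g(6.375) = -1.0996 < 0, so the root lies in [6.25, 6.375]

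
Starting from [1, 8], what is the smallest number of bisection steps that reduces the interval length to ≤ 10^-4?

17

Width after n steps is 7/2^n. Need 2^n ≥ 7/10^-4 = 70000.
2^16 = 65536 < 70000 ≤ 2^17 = 131072, so n = 17.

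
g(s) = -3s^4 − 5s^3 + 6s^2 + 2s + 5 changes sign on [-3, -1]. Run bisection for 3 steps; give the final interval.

[-2.5, -2.25]

s = -2 gives g = 17, positive; keep [-3, -2]
s = -2.5 gives g = -1.5625, negative; keep [-2.5, -2]
s = -2.25 gives g = 10.941406, positive; keep [-2.5, -2.25]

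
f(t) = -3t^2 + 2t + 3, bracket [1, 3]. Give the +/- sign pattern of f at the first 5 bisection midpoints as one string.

--++-

m = 2, f(m) = -5 (−); new bracket [1, 2]
m = 1.5, f(m) = -0.75 (−); new bracket [1, 1.5]
m = 1.25, f(m) = 0.8125 (+); new bracket [1.25, 1.5]
m = 1.375, f(m) = 0.0781 (+); new bracket [1.375, 1.5]
m = 1.4375, f(m) = -0.3242 (−); new bracket [1.375, 1.4375]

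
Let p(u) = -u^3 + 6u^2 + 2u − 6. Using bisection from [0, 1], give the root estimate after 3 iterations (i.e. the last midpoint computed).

0.875

u = 0.5 gives p = -3.625, negative; keep [0.5, 1]
u = 0.75 gives p = -1.546875, negative; keep [0.75, 1]
u = 0.875 gives p = -0.326172, negative; keep [0.875, 1]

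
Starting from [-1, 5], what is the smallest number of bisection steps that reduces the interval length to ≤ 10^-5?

Width after n steps is 6/2^n. Need 2^n ≥ 6/10^-5 = 600000.
2^19 = 524288 < 600000 ≤ 2^20 = 1048576, so n = 20.

20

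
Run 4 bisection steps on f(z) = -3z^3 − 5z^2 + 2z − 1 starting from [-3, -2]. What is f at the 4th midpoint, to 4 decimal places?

z = -2.5 gives f = 9.625, positive; keep [-2.5, -2]
z = -2.25 gives f = 3.359375, positive; keep [-2.25, -2]
z = -2.125 gives f = 0.958984, positive; keep [-2.125, -2]
z = -2.0625 gives f = -0.0735, negative; keep [-2.125, -2.0625]

-0.0735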